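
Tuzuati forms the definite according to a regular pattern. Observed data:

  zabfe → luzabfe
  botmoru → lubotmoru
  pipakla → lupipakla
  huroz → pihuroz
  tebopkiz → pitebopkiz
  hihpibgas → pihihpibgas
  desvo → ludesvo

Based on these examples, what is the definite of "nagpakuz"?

pinagpakuz

hihpibgas and pipakla both have last vowel 'a' yet inflect differently (pihihpibgas, lupipakla), so the last vowel is not what conditions the rule; whether the stem ends in a vowel or a consonant is.
"nagpakuz" ends in a consonant. The stems ending in a consonant (tebopkiz → pitebopkiz, hihpibgas → pihihpibgas, huroz → pihuroz) add the prefix pi-.
So nagpakuz → pinagpakuz.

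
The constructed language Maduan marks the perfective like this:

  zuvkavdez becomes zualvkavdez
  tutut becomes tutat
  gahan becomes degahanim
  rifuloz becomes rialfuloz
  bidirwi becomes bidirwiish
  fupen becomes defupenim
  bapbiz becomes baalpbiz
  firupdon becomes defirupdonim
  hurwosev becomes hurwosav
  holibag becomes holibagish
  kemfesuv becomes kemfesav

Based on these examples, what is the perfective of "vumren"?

bidirwi and bapbiz both have last vowel 'i' yet inflect differently (bidirwiish, baalpbiz), so the last vowel is not what conditions the rule; the final letter is.
"vumren" ends in -n. The stems ending in -n (firupdon → defirupdonim, gahan → degahanim, fupen → defupenim) add de- … -im around the stem.
The other patterns: stems ending in -g or -i add -ish; stems ending in -z insert -al- after the first vowel; stems ending in -t or -v change the last vowel to 'a'.
So vumren → devumrenim.

devumrenim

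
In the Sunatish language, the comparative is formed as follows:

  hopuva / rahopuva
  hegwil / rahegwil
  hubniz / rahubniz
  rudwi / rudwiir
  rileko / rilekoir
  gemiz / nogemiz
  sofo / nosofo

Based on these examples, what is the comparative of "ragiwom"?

ragiwomir

hubniz and gemiz both end in -z yet inflect differently (rahubniz, nogemiz), so the final letter is not what conditions the rule; the first letter is.
"ragiwom" begins with r-. The stems beginning with r- (rudwi → rudwiir, rileko → rilekoir) add -ir.
The other patterns: stems beginning with h- add the prefix ra-; stems beginning with g- or s- add the prefix no-.
So ragiwom → ragiwomir.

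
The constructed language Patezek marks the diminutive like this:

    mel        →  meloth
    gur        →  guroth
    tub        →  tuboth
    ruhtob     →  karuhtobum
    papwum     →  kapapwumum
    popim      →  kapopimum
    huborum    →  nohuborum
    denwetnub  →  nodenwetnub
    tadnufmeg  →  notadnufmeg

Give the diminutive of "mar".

"mar" has 1 vowel. The stems with 1 vowel (mel → meloth, gur → guroth, tub → tuboth) add -oth.
The other patterns: stems with 2 vowels add ka- … -um around the stem; stems with 3 vowels add the prefix no-.
So mar → maroth.

maroth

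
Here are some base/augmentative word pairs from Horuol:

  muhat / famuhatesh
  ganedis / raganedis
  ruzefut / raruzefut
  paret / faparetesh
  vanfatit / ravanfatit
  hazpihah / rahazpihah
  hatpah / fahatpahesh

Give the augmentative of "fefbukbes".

rafefbukbes

hazpihah and hatpah both end in -h yet inflect differently (rahazpihah, fahatpahesh), so the final letter is not what conditions the rule; the number of vowels is.
"fefbukbes" has 3 vowels. The stems with 3 vowels (ganedis → raganedis, hazpihah → rahazpihah, vanfatit → ravanfatit) add the prefix ra-.
So fefbukbes → rafefbukbes.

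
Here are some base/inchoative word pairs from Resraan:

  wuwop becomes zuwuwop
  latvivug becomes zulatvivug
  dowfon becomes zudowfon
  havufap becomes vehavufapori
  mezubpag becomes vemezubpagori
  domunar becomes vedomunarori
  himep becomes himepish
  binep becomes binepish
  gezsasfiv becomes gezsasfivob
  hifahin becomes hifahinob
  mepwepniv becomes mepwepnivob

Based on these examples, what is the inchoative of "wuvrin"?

wuwop and havufap both end in -p yet inflect differently (zuwuwop, vehavufapori), so the final letter is not what conditions the rule; the last vowel is.
"wuvrin" has last vowel 'i'. The stems whose last vowel is 'i' (gezsasfiv → gezsasfivob, hifahin → hifahinob, mepwepniv → mepwepnivob) add -ob.
The other patterns: stems whose last vowel is 'o' or 'u' add the prefix zu-; stems whose last vowel is 'a' add ve- … -ori around the stem; stems whose last vowel is 'e' add -ish.
So wuvrin → wuvrinob.

wuvrinob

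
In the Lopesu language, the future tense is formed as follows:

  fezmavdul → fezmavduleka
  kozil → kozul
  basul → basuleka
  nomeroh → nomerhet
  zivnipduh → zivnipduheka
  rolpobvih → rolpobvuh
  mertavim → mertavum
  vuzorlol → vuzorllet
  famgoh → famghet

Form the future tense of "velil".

"velil" has last vowel 'i'. The stems whose last vowel is 'i' (kozil → kozul, rolpobvih → rolpobvuh, mertavim → mertavum) change the last vowel to 'u'.
So velil → velul.

velul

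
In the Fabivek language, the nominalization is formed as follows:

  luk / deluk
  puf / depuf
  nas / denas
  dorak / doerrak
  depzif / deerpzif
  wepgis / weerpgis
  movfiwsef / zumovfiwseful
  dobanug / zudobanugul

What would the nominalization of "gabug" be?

luk and dorak both end in -k yet inflect differently (deluk, doerrak), so the final letter is not what conditions the rule; the number of vowels is.
"gabug" has 2 vowels. The stems with 2 vowels (dorak → doerrak, depzif → deerpzif, wepgis → weerpgis) insert -er- after the first vowel.
The other patterns: stems with 1 vowel add the prefix de-; stems with 3 vowels add zu- … -ul around the stem.
So gabug → gaerbug.

gaerbug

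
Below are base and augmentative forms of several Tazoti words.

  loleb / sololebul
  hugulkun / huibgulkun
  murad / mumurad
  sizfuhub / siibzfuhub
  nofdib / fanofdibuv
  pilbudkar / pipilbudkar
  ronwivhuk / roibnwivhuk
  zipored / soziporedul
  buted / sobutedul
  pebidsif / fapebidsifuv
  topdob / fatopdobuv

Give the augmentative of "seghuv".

murad and buted both end in -d yet inflect differently (mumurad, sobutedul), so the final letter is not what conditions the rule; the last vowel is.
"seghuv" has last vowel 'u'. The stems whose last vowel is 'u' (ronwivhuk → roibnwivhuk, hugulkun → huibgulkun, sizfuhub → siibzfuhub) insert -ib- after the first vowel.
So seghuv → seibghuv.

seibghuv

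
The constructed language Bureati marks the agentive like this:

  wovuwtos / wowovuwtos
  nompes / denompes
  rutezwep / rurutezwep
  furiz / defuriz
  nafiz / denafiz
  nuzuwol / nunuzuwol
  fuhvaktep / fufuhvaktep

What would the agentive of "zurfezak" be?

wovuwtos and nompes both end in -s yet inflect differently (wowovuwtos, denompes), so the final letter is not what conditions the rule; the number of vowels is.
"zurfezak" has 3 vowels. The stems with 3 vowels (rutezwep → rurutezwep, nuzuwol → nunuzuwol, wovuwtos → wowovuwtos) repeat the first consonant+vowel as a prefix.
The other pattern: stems with 2 vowels add the prefix de-.
So zurfezak → zuzurfezak.

zuzurfezak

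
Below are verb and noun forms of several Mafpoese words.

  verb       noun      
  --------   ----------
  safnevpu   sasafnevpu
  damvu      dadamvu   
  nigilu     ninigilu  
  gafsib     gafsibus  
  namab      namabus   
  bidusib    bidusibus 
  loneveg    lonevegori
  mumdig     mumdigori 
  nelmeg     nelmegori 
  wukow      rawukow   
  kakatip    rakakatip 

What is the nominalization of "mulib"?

"mulib" ends in -b. The stems ending in -b (gafsib → gafsibus, namab → namabus, bidusib → bidusibus) add -us.
So mulib → mulibus.

mulibus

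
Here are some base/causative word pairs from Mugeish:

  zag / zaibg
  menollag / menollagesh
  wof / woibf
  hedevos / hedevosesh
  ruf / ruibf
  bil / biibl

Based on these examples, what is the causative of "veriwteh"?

zag and menollag both end in -g yet inflect differently (zaibg, menollagesh), so the final letter is not what conditions the rule; the number of vowels is.
"veriwteh" has 3 vowels. The stems with 3 vowels (hedevos → hedevosesh, menollag → menollagesh) add -esh.
The other pattern: stems with 1 vowel insert -ib- after the first vowel.
So veriwteh → veriwtehesh.

veriwtehesh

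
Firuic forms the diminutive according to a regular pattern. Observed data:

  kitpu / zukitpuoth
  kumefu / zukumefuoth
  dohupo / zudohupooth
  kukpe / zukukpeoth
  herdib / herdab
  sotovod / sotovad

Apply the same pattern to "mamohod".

mamohad

dohupo and sotovod both have last vowel 'o' yet inflect differently (zudohupooth, sotovad), so the last vowel is not what conditions the rule; whether the stem ends in a vowel or a consonant is.
"mamohod" ends in a consonant. The stems ending in a consonant (herdib → herdab, sotovod → sotovad) change the last vowel to 'a'.
The other pattern: stems ending in a vowel add zu- … -oth around the stem.
So mamohod → mamohad.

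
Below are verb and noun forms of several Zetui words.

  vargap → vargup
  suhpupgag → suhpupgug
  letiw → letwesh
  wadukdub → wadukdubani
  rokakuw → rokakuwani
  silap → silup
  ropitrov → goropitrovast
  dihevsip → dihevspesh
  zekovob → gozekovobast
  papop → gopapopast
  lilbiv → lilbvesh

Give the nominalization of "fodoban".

fodobun

"fodoban" has last vowel 'a'. The stems whose last vowel is 'a' (silap → silup, vargap → vargup, suhpupgag → suhpupgug) change the last vowel to 'u'.
The other patterns: stems whose last vowel is 'o' add go- … -ast around the stem; stems whose last vowel is 'u' add -ani; stems whose last vowel is 'i' delete the last vowel and add -esh.
So fodoban → fodobun.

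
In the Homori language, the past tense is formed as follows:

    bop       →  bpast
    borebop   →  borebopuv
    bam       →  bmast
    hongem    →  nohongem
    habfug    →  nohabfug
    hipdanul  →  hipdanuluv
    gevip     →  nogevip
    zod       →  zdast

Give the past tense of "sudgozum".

sudgozumuv

bop and gevip both end in -p yet inflect differently (bpast, nogevip), so the final letter is not what conditions the rule; the number of vowels is.
"sudgozum" has 3 vowels. The stems with 3 vowels (hipdanul → hipdanuluv, borebop → borebopuv) add -uv.
The other patterns: stems with 1 vowel delete the last vowel and add -ast; stems with 2 vowels add the prefix no-.
So sudgozum → sudgozumuv.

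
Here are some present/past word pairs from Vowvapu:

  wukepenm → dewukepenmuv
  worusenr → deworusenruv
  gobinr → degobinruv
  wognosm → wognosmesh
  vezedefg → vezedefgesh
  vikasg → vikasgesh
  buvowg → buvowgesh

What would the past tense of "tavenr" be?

detavenruv

"tavenr" has second-to-last letter 'n'. The stems whose second-to-last letter is 'n' (wukepenm → dewukepenmuv, worusenr → deworusenruv, gobinr → degobinruv) add de- … -uv around the stem.
The other pattern: stems whose second-to-last letter is 'f', 's' or 'w' add -esh.
So tavenr → detavenruv.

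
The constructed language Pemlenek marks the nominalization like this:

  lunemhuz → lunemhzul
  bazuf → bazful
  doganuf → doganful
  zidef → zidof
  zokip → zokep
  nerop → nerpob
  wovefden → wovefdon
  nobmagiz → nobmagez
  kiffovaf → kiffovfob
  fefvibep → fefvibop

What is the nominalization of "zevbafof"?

zevbaffob

"zevbafof" has last vowel 'o'. The one such stem in the data (nerop → nerpob) deletes the last vowel and adds -ob (as does kiffovaf), so the same rule applies.
So zevbafof → zevbaffob.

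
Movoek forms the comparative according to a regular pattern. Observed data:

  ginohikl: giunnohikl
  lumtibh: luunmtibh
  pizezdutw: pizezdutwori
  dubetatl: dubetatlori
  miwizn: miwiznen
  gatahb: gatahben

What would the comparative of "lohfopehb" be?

"lohfopehb" has second-to-last letter 'h'. The one such stem in the data (gatahb → gatahben) adds -en, so the same rule applies.
The other patterns: stems whose second-to-last letter is 'b' or 'k' insert -un- after the first vowel; stems whose second-to-last letter is 't' add -ori.
So lohfopehb → lohfopehben.

lohfopehben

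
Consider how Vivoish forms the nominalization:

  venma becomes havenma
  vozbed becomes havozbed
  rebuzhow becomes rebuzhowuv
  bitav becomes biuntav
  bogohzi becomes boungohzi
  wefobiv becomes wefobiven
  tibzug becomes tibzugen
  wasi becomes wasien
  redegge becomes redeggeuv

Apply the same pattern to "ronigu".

roniguuv

bitav and wefobiv both end in -v yet inflect differently (biuntav, wefobiven), so the final letter is not what conditions the rule; the first letter is.
"ronigu" begins with r-. The stems beginning with r- (rebuzhow → rebuzhowuv, redegge → redeggeuv) add -uv.
The other patterns: stems beginning with b- insert -un- after the first vowel; stems beginning with v- add the prefix ha-; stems beginning with t- or w- add -en.
So ronigu → roniguuv.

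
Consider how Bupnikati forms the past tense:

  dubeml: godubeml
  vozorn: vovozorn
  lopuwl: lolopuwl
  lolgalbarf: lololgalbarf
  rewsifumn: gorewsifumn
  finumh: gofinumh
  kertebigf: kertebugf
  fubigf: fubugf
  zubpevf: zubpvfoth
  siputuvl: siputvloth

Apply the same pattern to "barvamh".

dubeml and siputuvl both end in -l yet inflect differently (godubeml, siputvloth), so the final letter is not what conditions the rule; the second-to-last letter is.
"barvamh" has second-to-last letter 'm'. The stems whose second-to-last letter is 'm' (dubeml → godubeml, rewsifumn → gorewsifumn, finumh → gofinumh) add the prefix go-.
The other patterns: stems whose second-to-last letter is 'g' change the last vowel to 'u'; stems whose second-to-last letter is 'v' delete the last vowel and add -oth; stems whose second-to-last letter is 'r' or 'w' repeat the first consonant+vowel as a prefix.
So barvamh → gobarvamh.

gobarvamh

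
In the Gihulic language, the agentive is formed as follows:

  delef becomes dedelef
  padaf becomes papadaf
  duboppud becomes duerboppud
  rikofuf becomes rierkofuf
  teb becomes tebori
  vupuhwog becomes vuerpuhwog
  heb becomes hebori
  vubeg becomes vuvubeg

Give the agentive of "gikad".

gigikad

"gikad" has 2 vowels. The stems with 2 vowels (padaf → papadaf, vubeg → vuvubeg, delef → dedelef) repeat the first consonant+vowel as a prefix.
The other patterns: stems with 1 vowel add -ori; stems with 3 vowels insert -er- after the first vowel.
So gikad → gigikad.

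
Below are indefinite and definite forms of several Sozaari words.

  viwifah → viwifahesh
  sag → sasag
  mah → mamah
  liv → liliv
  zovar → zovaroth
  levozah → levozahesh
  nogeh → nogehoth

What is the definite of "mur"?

mumur

"mur" has 1 vowel. The stems with 1 vowel (sag → sasag, liv → liliv, mah → mamah) repeat the first consonant+vowel as a prefix.
The other patterns: stems with 2 vowels add -oth; stems with 3 vowels add -esh.
So mur → mumur.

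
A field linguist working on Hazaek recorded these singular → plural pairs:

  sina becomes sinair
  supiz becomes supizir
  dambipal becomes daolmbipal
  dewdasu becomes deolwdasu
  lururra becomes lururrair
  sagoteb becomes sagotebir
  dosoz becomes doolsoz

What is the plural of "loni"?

dosoz and supiz both end in -z yet inflect differently (doolsoz, supizir), so the final letter is not what conditions the rule; the first letter is.
"loni" begins with l-. The one such stem in the data (lururra → lururrair) adds -ir, so the same rule applies.
So loni → loniir.

loniir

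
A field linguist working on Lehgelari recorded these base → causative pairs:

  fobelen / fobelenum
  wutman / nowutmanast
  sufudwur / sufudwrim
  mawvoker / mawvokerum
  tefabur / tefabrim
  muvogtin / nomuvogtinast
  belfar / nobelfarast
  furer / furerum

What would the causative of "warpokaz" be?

tefabur and furer both end in -r yet inflect differently (tefabrim, furerum), so the final letter is not what conditions the rule; the last vowel is.
"warpokaz" has last vowel 'a'. The stems whose last vowel is 'a' (wutman → nowutmanast, belfar → nobelfarast) add no- … -ast around the stem.
So warpokaz → nowarpokazast.

nowarpokazast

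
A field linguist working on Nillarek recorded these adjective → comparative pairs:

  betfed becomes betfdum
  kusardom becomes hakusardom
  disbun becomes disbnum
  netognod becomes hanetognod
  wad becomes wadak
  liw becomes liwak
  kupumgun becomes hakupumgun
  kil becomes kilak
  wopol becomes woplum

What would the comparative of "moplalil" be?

hamoplalil

kil and wopol both end in -l yet inflect differently (kilak, woplum), so the final letter is not what conditions the rule; the number of vowels is.
"moplalil" has 3 vowels. The stems with 3 vowels (kusardom → hakusardom, netognod → hanetognod, kupumgun → hakupumgun) add the prefix ha-.
The other patterns: stems with 1 vowel add -ak; stems with 2 vowels delete the last vowel and add -um.
So moplalil → hamoplalil.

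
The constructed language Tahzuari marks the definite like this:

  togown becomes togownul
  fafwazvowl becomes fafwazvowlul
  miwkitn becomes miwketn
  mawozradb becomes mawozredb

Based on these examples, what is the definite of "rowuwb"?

"rowuwb" has second-to-last letter 'w'. The stems whose second-to-last letter is 'w' (togown → togownul, fafwazvowl → fafwazvowlul) add -ul.
So rowuwb → rowuwbul.

rowuwbul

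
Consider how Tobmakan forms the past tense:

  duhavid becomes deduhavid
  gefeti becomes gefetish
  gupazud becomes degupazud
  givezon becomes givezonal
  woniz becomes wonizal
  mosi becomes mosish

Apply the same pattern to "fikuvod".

defikuvod

duhavid and mosi both have last vowel 'i' yet inflect differently (deduhavid, mosish), so the last vowel is not what conditions the rule; the final letter is.
"fikuvod" ends in -d. The stems ending in -d (gupazud → degupazud, duhavid → deduhavid) add the prefix de-.
The other patterns: stems ending in -i drop the final letter and add -ish; stems ending in -n or -z add -al.
So fikuvod → defikuvod.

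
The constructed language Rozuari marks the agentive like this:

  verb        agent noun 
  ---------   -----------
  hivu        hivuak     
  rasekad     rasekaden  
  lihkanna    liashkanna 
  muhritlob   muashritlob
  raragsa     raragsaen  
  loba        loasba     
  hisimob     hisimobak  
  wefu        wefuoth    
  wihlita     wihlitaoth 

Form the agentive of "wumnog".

wumnogoth

"wumnog" begins with w-. The stems beginning with w- (wefu → wefuoth, wihlita → wihlitaoth) add -oth.
The other patterns: stems beginning with h- add -ak; stems beginning with r- add -en; stems beginning with l- or m- insert -as- after the first vowel.
So wumnog → wumnogoth.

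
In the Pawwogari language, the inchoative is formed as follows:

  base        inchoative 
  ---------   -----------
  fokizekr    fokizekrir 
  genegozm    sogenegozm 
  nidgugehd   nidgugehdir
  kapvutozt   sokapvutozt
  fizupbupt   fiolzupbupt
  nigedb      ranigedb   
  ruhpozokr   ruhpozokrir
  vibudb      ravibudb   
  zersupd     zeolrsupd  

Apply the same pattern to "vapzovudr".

ravapzovudr

"vapzovudr" has second-to-last letter 'd'. The stems whose second-to-last letter is 'd' (nigedb → ranigedb, vibudb → ravibudb) add the prefix ra-.
The other patterns: stems whose second-to-last letter is 'z' add the prefix so-; stems whose second-to-last letter is 'p' insert -ol- after the first vowel; stems whose second-to-last letter is 'h' or 'k' add -ir.
So vapzovudr → ravapzovudr.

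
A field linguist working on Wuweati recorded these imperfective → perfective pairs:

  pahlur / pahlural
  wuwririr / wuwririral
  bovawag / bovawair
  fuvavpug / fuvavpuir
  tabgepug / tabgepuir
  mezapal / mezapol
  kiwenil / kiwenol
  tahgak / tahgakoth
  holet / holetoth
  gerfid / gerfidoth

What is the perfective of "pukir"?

pahlur and fuvavpug both have last vowel 'u' yet inflect differently (pahlural, fuvavpuir), so the last vowel is not what conditions the rule; the final letter is.
"pukir" ends in -r. The stems ending in -r (pahlur → pahlural, wuwririr → wuwririral) add -al.
The other patterns: stems ending in -g drop the final letter and add -ir; stems ending in -l change the last vowel to 'o'; stems ending in -d, -k or -t add -oth.
So pukir → pukiral.

pukiral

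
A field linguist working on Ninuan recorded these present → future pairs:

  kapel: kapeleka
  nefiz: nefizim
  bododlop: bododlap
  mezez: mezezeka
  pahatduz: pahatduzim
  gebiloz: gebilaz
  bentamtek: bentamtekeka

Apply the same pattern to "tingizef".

gebiloz and mezez both end in -z yet inflect differently (gebilaz, mezezeka), so the final letter is not what conditions the rule; the last vowel is.
"tingizef" has last vowel 'e'. The stems whose last vowel is 'e' (kapel → kapeleka, mezez → mezezeka, bentamtek → bentamtekeka) add -eka.
So tingizef → tingizefeka.

tingizefeka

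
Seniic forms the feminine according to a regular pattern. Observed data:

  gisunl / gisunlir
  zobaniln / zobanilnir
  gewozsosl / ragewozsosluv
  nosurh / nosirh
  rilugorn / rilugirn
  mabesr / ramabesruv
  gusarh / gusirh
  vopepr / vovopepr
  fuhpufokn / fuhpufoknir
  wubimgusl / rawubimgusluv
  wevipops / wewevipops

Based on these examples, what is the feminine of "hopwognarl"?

mabesr and vopepr both end in -r yet inflect differently (ramabesruv, vovopepr), so the final letter is not what conditions the rule; the second-to-last letter is.
"hopwognarl" has second-to-last letter 'r'. The stems whose second-to-last letter is 'r' (gusarh → gusirh, nosurh → nosirh, rilugorn → rilugirn) change the last vowel to 'i'.
The other patterns: stems whose second-to-last letter is 's' add ra- … -uv around the stem; stems whose second-to-last letter is 'p' repeat the first consonant+vowel as a prefix; stems whose second-to-last letter is 'k', 'l' or 'n' add -ir.
So hopwognarl → hopwognirl.

hopwognirl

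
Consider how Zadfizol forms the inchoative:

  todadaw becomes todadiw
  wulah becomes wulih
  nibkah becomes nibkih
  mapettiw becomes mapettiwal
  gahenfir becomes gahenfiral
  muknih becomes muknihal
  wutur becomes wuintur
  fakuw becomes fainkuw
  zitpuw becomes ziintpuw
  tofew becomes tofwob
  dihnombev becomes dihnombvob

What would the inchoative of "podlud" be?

poindlud

todadaw and mapettiw both end in -w yet inflect differently (todadiw, mapettiwal), so the final letter is not what conditions the rule; the last vowel is.
"podlud" has last vowel 'u'. The stems whose last vowel is 'u' (wutur → wuintur, fakuw → fainkuw, zitpuw → ziintpuw) insert -in- after the first vowel.
The other patterns: stems whose last vowel is 'a' change the last vowel to 'i'; stems whose last vowel is 'i' add -al; stems whose last vowel is 'e' delete the last vowel and add -ob.
So podlud → poindlud.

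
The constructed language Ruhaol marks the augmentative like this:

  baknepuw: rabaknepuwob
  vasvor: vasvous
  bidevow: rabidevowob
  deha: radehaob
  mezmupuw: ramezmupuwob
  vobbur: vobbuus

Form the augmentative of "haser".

vobbur and mezmupuw both have last vowel 'u' yet inflect differently (vobbuus, ramezmupuwob), so the last vowel is not what conditions the rule; the final letter is.
"haser" ends in -r. The stems ending in -r (vobbur → vobbuus, vasvor → vasvous) drop the final letter and add -us.
So haser → haseus.

haseus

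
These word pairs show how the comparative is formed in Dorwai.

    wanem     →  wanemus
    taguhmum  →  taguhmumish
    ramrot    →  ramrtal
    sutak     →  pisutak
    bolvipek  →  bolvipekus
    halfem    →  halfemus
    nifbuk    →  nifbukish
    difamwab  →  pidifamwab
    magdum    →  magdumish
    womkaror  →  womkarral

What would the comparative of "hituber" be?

bolvipek and sutak both end in -k yet inflect differently (bolvipekus, pisutak), so the final letter is not what conditions the rule; the last vowel is.
"hituber" has last vowel 'e'. The stems whose last vowel is 'e' (wanem → wanemus, halfem → halfemus, bolvipek → bolvipekus) add -us.
The other patterns: stems whose last vowel is 'o' delete the last vowel and add -al; stems whose last vowel is 'a' add the prefix pi-; stems whose last vowel is 'u' add -ish.
So hituber → hituberus.

hituberus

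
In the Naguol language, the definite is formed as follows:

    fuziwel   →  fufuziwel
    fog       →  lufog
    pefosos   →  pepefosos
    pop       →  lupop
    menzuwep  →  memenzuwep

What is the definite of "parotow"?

paparotow

"parotow" has 3 vowels. The stems with 3 vowels (pefosos → pepefosos, menzuwep → memenzuwep, fuziwel → fufuziwel) repeat the first consonant+vowel as a prefix.
The other pattern: stems with 1 vowel add the prefix lu-.
So parotow → paparotow.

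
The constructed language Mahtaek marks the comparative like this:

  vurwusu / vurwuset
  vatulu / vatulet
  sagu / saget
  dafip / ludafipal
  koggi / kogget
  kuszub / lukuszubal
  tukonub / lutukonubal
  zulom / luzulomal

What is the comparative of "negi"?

neget

vurwusu and kuszub both have last vowel 'u' yet inflect differently (vurwuset, lukuszubal), so the last vowel is not what conditions the rule; whether the stem ends in a vowel or a consonant is.
"negi" ends in a vowel. The stems ending in a vowel (vurwusu → vurwuset, vatulu → vatulet, sagu → saget) drop the final letter and add -et.
So negi → neget.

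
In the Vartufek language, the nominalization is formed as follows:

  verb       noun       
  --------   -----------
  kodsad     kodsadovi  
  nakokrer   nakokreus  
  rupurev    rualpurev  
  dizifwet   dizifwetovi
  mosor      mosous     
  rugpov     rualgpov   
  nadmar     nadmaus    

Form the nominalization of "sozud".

"sozud" ends in -d. The one such stem in the data (kodsad → kodsadovi) adds -ovi, so the same rule applies.
So sozud → sozudovi.

sozudovi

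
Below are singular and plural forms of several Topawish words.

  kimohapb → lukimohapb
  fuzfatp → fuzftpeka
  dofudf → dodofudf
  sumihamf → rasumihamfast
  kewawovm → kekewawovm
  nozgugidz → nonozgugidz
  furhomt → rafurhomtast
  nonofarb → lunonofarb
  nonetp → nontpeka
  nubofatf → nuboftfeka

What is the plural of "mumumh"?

sumihamf and nubofatf both end in -f yet inflect differently (rasumihamfast, nuboftfeka), so the final letter is not what conditions the rule; the second-to-last letter is.
"mumumh" has second-to-last letter 'm'. The stems whose second-to-last letter is 'm' (furhomt → rafurhomtast, sumihamf → rasumihamfast) add ra- … -ast around the stem.
So mumumh → ramumumhast.

ramumumhast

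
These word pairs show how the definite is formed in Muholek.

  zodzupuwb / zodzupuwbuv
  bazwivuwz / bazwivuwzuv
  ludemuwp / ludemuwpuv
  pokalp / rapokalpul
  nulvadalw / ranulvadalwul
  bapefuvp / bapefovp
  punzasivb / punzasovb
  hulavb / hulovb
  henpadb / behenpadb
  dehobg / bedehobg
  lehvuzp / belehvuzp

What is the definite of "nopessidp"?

ludemuwp and pokalp both end in -p yet inflect differently (ludemuwpuv, rapokalpul), so the final letter is not what conditions the rule; the second-to-last letter is.
"nopessidp" has second-to-last letter 'd'. The one such stem in the data (henpadb → behenpadb) adds the prefix be-, so the same rule applies.
The other patterns: stems whose second-to-last letter is 'w' add -uv; stems whose second-to-last letter is 'l' add ra- … -ul around the stem; stems whose second-to-last letter is 'v' change the last vowel to 'o'.
So nopessidp → benopessidp.

benopessidp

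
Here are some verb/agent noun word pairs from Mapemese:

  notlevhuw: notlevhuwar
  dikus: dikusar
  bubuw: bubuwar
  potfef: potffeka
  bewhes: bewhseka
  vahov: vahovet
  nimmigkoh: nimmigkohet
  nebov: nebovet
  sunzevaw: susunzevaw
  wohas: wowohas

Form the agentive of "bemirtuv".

"bemirtuv" has last vowel 'u'. The stems whose last vowel is 'u' (notlevhuw → notlevhuwar, dikus → dikusar, bubuw → bubuwar) add -ar.
The other patterns: stems whose last vowel is 'e' delete the last vowel and add -eka; stems whose last vowel is 'o' add -et; stems whose last vowel is 'a' repeat the first consonant+vowel as a prefix.
So bemirtuv → bemirtuvar.

bemirtuvar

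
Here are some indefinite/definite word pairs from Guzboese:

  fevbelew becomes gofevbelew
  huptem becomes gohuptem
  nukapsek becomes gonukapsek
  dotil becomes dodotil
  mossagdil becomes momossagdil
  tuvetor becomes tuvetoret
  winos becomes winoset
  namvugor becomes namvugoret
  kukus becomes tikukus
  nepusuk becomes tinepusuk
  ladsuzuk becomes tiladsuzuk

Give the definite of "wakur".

tiwakur

winos and kukus both end in -s yet inflect differently (winoset, tikukus), so the final letter is not what conditions the rule; the last vowel is.
"wakur" has last vowel 'u'. The stems whose last vowel is 'u' (kukus → tikukus, nepusuk → tinepusuk, ladsuzuk → tiladsuzuk) add the prefix ti-.
So wakur → tiwakur.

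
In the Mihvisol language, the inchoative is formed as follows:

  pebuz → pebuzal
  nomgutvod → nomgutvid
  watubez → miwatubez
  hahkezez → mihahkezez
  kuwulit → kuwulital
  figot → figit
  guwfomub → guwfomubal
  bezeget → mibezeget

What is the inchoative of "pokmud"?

pokmudal

bezeget and kuwulit both end in -t yet inflect differently (mibezeget, kuwulital), so the final letter is not what conditions the rule; the last vowel is.
"pokmud" has last vowel 'u'. The stems whose last vowel is 'u' (guwfomub → guwfomubal, pebuz → pebuzal) add -al.
So pokmud → pokmudal.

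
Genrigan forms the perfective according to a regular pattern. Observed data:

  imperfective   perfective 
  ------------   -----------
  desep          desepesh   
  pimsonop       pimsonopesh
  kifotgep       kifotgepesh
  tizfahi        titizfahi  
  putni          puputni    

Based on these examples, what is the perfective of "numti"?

nunumti

"numti" ends in -i. The stems ending in -i (tizfahi → titizfahi, putni → puputni) repeat the first consonant+vowel as a prefix.
So numti → nunumti.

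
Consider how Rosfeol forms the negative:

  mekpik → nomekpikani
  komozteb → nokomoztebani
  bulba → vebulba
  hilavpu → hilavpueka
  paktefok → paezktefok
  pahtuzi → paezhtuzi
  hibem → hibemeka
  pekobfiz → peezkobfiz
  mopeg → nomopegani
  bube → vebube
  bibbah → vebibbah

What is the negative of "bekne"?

"bekne" begins with b-. The stems beginning with b- (bube → vebube, bibbah → vebibbah, bulba → vebulba) add the prefix ve-.
So bekne → vebekne.

vebekne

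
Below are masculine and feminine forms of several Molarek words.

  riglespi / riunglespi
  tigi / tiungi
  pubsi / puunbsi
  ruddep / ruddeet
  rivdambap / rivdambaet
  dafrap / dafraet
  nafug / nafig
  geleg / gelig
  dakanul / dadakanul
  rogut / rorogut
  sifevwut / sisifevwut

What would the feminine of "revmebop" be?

ruddep and geleg both have last vowel 'e' yet inflect differently (ruddeet, gelig), so the last vowel is not what conditions the rule; the final letter is.
"revmebop" ends in -p. The stems ending in -p (ruddep → ruddeet, rivdambap → rivdambaet, dafrap → dafraet) drop the final letter and add -et.
The other patterns: stems ending in -i insert -un- after the first vowel; stems ending in -g change the last vowel to 'i'; stems ending in -l or -t repeat the first consonant+vowel as a prefix.
So revmebop → revmeboet.

revmeboet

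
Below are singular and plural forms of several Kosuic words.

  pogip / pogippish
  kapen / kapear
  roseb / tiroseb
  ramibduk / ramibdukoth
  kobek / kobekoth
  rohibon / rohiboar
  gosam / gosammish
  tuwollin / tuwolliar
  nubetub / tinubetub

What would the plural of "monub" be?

kapen and roseb both have last vowel 'e' yet inflect differently (kapear, tiroseb), so the last vowel is not what conditions the rule; the final letter is.
"monub" ends in -b. The stems ending in -b (nubetub → tinubetub, roseb → tiroseb) add the prefix ti-.
The other patterns: stems ending in -n drop the final letter and add -ar; stems ending in -k add -oth; stems ending in -m or -p double the final consonant and add -ish.
So monub → timonub.

timonub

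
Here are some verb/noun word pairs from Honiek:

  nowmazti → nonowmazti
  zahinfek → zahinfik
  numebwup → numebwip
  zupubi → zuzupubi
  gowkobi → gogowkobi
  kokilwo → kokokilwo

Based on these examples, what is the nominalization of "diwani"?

zahinfek and zupubi both begin with z- yet inflect differently (zahinfik, zuzupubi), so the first letter is not what conditions the rule; whether the stem ends in a vowel or a consonant is.
"diwani" ends in a vowel. The stems ending in a vowel (zupubi → zuzupubi, nowmazti → nonowmazti, gowkobi → gogowkobi) repeat the first consonant+vowel as a prefix.
So diwani → didiwani.

didiwani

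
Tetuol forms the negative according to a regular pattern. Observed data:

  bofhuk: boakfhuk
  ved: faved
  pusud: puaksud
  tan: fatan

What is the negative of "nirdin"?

niakrdin

"nirdin" has 2 vowels. The stems with 2 vowels (pusud → puaksud, bofhuk → boakfhuk) insert -ak- after the first vowel.
So nirdin → niakrdin.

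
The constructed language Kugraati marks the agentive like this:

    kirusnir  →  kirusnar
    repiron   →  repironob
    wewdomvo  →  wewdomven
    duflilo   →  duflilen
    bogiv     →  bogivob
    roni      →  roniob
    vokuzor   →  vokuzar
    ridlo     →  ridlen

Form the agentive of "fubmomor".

fubmomar

duflilo and vokuzor both have last vowel 'o' yet inflect differently (duflilen, vokuzar), so the last vowel is not what conditions the rule; the final letter is.
"fubmomor" ends in -r. The stems ending in -r (vokuzor → vokuzar, kirusnir → kirusnar) change the last vowel to 'a'.
So fubmomor → fubmomar.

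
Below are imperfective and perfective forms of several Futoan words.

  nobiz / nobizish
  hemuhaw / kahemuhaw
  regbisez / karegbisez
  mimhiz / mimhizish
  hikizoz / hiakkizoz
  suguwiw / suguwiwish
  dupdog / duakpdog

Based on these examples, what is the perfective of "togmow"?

nobiz and hikizoz both end in -z yet inflect differently (nobizish, hiakkizoz), so the final letter is not what conditions the rule; the last vowel is.
"togmow" has last vowel 'o'. The stems whose last vowel is 'o' (hikizoz → hiakkizoz, dupdog → duakpdog) insert -ak- after the first vowel.
So togmow → toakgmow.

toakgmow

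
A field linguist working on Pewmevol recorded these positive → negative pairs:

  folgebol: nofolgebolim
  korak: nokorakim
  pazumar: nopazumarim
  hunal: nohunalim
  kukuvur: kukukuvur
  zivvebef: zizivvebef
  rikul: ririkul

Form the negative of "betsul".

bebetsul

pazumar and kukuvur both end in -r yet inflect differently (nopazumarim, kukukuvur), so the final letter is not what conditions the rule; the last vowel is.
"betsul" has last vowel 'u'. The stems whose last vowel is 'u' (kukuvur → kukukuvur, rikul → ririkul) repeat the first consonant+vowel as a prefix.
So betsul → bebetsul.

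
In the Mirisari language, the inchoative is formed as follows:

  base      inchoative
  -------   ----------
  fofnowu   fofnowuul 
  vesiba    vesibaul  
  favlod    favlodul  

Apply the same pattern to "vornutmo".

vornutmoul

Every pair shown (fofnowu → fofnowuul, vesiba → vesibaul, favlod → favlodul) follows the same rule: add -ul.
So vornutmo → vornutmoul.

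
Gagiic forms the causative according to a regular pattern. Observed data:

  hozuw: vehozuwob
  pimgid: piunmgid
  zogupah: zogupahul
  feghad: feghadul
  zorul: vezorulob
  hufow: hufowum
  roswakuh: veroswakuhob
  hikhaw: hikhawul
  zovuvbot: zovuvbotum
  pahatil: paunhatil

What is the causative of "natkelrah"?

feghad and pimgid both end in -d yet inflect differently (feghadul, piunmgid), so the final letter is not what conditions the rule; the last vowel is.
"natkelrah" has last vowel 'a'. The stems whose last vowel is 'a' (feghad → feghadul, zogupah → zogupahul, hikhaw → hikhawul) add -ul.
The other patterns: stems whose last vowel is 'i' insert -un- after the first vowel; stems whose last vowel is 'o' add -um; stems whose last vowel is 'u' add ve- … -ob around the stem.
So natkelrah → natkelrahul.

natkelrahul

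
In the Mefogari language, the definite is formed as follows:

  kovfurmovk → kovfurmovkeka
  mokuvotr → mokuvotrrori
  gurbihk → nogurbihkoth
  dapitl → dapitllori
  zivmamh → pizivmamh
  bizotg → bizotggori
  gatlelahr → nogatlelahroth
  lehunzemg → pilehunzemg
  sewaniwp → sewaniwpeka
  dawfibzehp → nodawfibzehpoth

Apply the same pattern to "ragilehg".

"ragilehg" has second-to-last letter 'h'. The stems whose second-to-last letter is 'h' (gatlelahr → nogatlelahroth, gurbihk → nogurbihkoth, dawfibzehp → nodawfibzehpoth) add no- … -oth around the stem.
So ragilehg → noragilehgoth.

noragilehgoth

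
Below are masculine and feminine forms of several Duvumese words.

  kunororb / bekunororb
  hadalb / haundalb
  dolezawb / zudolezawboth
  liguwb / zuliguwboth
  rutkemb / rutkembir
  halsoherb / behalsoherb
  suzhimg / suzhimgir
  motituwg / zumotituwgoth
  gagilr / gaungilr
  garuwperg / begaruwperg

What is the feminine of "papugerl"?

suzhimg and garuwperg both end in -g yet inflect differently (suzhimgir, begaruwperg), so the final letter is not what conditions the rule; the second-to-last letter is.
"papugerl" has second-to-last letter 'r'. The stems whose second-to-last letter is 'r' (garuwperg → begaruwperg, halsoherb → behalsoherb, kunororb → bekunororb) add the prefix be-.
The other patterns: stems whose second-to-last letter is 'm' add -ir; stems whose second-to-last letter is 'w' add zu- … -oth around the stem; stems whose second-to-last letter is 'l' insert -un- after the first vowel.
So papugerl → bepapugerl.

bepapugerl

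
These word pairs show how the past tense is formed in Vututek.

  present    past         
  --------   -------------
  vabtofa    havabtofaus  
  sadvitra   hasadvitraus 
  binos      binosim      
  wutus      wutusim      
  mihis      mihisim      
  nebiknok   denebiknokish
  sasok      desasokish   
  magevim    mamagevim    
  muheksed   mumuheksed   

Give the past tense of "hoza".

hahozaus

binos and nebiknok both have last vowel 'o' yet inflect differently (binosim, denebiknokish), so the last vowel is not what conditions the rule; the final letter is.
"hoza" ends in -a. The stems ending in -a (vabtofa → havabtofaus, sadvitra → hasadvitraus) add ha- … -us around the stem.
The other patterns: stems ending in -s add -im; stems ending in -k add de- … -ish around the stem; stems ending in -d or -m repeat the first consonant+vowel as a prefix.
So hoza → hahozaus.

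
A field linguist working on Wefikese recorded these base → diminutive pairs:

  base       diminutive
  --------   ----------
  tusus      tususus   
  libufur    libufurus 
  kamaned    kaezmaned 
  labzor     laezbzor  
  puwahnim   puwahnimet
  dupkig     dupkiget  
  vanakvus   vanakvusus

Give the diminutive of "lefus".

lefusus

libufur and labzor both end in -r yet inflect differently (libufurus, laezbzor), so the final letter is not what conditions the rule; the last vowel is.
"lefus" has last vowel 'u'. The stems whose last vowel is 'u' (libufur → libufurus, tusus → tususus, vanakvus → vanakvusus) add -us.
So lefus → lefusus.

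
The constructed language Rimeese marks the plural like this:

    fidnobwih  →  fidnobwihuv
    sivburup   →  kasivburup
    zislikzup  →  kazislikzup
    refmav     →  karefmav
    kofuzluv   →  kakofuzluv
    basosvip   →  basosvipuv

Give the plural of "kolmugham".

basosvip and zislikzup both end in -p yet inflect differently (basosvipuv, kazislikzup), so the final letter is not what conditions the rule; the last vowel is.
"kolmugham" has last vowel 'a'. The one such stem in the data (refmav → karefmav) adds the prefix ka-, so the same rule applies.
So kolmugham → kakolmugham.

kakolmugham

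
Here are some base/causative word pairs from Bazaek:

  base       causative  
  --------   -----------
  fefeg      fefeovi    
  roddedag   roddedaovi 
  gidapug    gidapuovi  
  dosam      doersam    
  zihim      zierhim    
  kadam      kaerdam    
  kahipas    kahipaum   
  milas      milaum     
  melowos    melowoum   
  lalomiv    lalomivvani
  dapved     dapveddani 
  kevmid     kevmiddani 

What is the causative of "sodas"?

"sodas" ends in -s. The stems ending in -s (kahipas → kahipaum, milas → milaum, melowos → melowoum) drop the final letter and add -um.
So sodas → sodaum.

sodaum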